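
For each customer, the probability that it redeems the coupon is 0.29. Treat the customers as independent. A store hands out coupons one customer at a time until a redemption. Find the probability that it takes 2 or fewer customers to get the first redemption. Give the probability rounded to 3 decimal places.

0.496

Y = number of customers to the first success; geometric, p = 0.29.
P(Y ≤ 2) = 1 − (1−p)^2 = 1 − 0.50410 = 0.49590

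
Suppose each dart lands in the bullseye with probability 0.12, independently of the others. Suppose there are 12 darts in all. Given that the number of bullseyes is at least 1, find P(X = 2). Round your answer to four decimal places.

0.3375

X ~ Binomial(12, 0.12). Want P(X=2 | X≥1) = P(X=2) / P(X≥1).
P(X=2) = C(12,2)·0.12^2·0.88^10 = 0.264687
P(X≥1) = 1 − 0.215671 = 0.784329
Ratio = 0.264687 / 0.784329 = 0.337470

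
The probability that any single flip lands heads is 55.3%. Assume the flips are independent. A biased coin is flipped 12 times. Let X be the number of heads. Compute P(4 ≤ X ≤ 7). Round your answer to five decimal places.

0.65417

X ~ Binomial(12, 0.553); P(4 ≤ X ≤ 7) = Σ C(12,k) p^k (1−p)^(12−k) over k:
  k=4: C(12,4)·0.553^4·0.447^8 = 0.0737846
  k=5: C(12,5)·0.553^5·0.447^7 = 0.1460507
  k=6: C(12,6)·0.553^6·0.447^6 = 0.2107987
  k=7: C(12,7)·0.553^7·0.447^5 = 0.2235315
Total = 0.6541655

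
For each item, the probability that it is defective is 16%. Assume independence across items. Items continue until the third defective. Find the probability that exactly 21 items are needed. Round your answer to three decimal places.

Y = trial on which the third success occurs; negative binomial, r=3, p=0.16.
P(Y=21) = C(20,2) · p^3 · (1−p)^18
= 190 · 0.004096 · 0.043354 = 0.03374

0.034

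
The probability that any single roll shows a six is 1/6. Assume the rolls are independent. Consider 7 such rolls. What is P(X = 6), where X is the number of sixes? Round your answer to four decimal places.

X ~ Binomial(n=7, p=0.166667).
P(X=6) = C(7,6) · p^6 · (1−p)^1
= 7 · 2.1433e-05 · 0.83333 = 0.000125

0.0001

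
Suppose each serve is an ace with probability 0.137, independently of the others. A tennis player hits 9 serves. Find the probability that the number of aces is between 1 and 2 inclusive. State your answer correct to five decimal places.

X ~ Binomial(9, 0.137); P(1 ≤ X ≤ 2) = Σ C(9,k) p^k (1−p)^(9−k) over k:
  k=1: C(9,1)·0.137^1·0.863^8 = 0.3793582
  k=2: C(9,2)·0.137^2·0.863^7 = 0.2408902
Total = 0.6202484

0.62025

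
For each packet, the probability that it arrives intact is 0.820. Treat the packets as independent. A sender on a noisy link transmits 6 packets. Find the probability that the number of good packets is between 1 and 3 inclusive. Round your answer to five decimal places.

0.07583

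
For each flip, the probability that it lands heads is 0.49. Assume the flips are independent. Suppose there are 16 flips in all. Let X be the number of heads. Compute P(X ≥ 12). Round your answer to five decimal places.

0.03219

X ~ Binomial(16, 0.49); P(X ≥ 12) = Σ C(16,k) p^k (1−p)^(16−k) over k:
  k=12: C(16,12)·0.49^12·0.51^4 = 0.0235888
  k=13: C(16,13)·0.49^13·0.51^3 = 0.0069734
  k=14: C(16,14)·0.49^14·0.51^2 = 0.0014357
  k=15: C(16,15)·0.49^15·0.51^1 = 0.0001839
  k=16: C(16,16)·0.49^16·0.51^0 = 0.0000110
Total = 0.0321929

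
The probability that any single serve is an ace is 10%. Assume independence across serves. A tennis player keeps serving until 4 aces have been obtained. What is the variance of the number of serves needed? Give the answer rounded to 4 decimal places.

360.0000

Y = total serves until the fourth success; negative binomial with r=4, p=0.10.
Var(Y) = r(1−p)/p² = 4·0.90 / 0.10² = 360.000000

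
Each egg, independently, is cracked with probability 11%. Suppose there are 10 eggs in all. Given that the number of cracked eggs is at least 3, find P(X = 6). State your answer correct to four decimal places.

X ~ Binomial(10, 0.11). Want P(X=6 | X≥3) = P(X=6) / P(X≥3).
P(X=6) = C(10,6)·0.11^6·0.89^4 = 0.000233
P(X≥3) = 1 − 0.311817 − 0.385392 − 0.214347 = 0.088443
Ratio = 0.000233 / 0.088443 = 0.002639

0.0026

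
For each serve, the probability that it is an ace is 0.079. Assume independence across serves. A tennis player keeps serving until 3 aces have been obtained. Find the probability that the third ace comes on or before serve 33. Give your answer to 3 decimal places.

Finishing within 33 serves ⇔ at least 3 successes in the first 33. With X ~ Binomial(33, 0.079), P(Y ≤ 33) = 1 − P(X ≤ 2).
  k=0: C(33,0)·0.079^0·0.921^33 = 0.06616
  k=1: C(33,1)·0.079^1·0.921^32 = 0.18726
  k=2: C(33,2)·0.079^2·0.921^31 = 0.25700
1 − 0.51042 = 0.48958

0.490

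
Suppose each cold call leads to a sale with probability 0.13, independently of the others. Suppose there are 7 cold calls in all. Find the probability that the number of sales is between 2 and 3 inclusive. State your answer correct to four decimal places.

X ~ Binomial(7, 0.13); P(2 ≤ X ≤ 3) = Σ C(7,k) p^k (1−p)^(7−k) over k:
  k=2: C(7,2)·0.13^2·0.87^5 = 0.176890
  k=3: C(7,3)·0.13^3·0.87^4 = 0.044053
Total = 0.220943

0.2209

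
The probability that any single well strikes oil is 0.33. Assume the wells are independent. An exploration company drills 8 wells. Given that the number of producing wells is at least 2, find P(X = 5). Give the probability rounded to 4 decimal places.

0.0825

X ~ Binomial(8, 0.33). Want P(X=5 | X≥2) = P(X=5) / P(X≥2).
P(X=5) = C(8,5)·0.33^5·0.67^3 = 0.065915
P(X≥2) = 1 − 0.040607 − 0.160003 = 0.799390
Ratio = 0.065915 / 0.799390 = 0.082456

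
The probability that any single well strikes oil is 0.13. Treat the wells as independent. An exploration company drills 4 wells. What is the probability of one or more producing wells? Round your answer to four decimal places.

0.4271

P(at least one) = 1 − P(none) = 1 − (1 − 0.13)^4
= 1 − 0.572898 = 0.427102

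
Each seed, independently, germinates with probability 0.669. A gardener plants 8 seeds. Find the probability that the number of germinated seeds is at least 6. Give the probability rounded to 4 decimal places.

0.4740

X ~ Binomial(8, 0.669); P(X ≥ 6) = Σ C(8,k) p^k (1−p)^(8−k) over k:
  k=6: C(8,6)·0.669^6·0.331^2 = 0.275024
  k=7: C(8,7)·0.669^7·0.331^1 = 0.158818
  k=8: C(8,8)·0.669^8·0.331^0 = 0.040124
Total = 0.473967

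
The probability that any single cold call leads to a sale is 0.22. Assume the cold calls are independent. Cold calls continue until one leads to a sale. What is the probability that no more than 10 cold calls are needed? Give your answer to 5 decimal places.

0.91664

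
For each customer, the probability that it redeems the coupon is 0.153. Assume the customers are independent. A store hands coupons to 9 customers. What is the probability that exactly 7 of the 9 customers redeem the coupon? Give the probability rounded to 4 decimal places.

0.0001

X ~ Binomial(n=9, p=0.153).
P(X=7) = C(9,7) · p^7 · (1−p)^2
= 36 · 1.9626e-06 · 0.71741 = 0.000051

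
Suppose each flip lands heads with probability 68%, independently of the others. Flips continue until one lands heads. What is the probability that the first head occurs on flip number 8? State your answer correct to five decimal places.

Geometric (trials to first success), p = 0.68.
P(Y = 8) = (1−p)^7 · p = 0.0003436 · 0.68 = 0.0002336

0.00023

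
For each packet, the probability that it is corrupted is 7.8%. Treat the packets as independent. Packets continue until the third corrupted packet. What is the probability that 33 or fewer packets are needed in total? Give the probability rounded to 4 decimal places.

0.4809

Finishing within 33 packets ⇔ at least 3 successes in the first 33. With X ~ Binomial(33, 0.078), P(Y ≤ 33) = 1 − P(X ≤ 2).
  k=0: C(33,0)·0.078^0·0.922^33 = 0.068568
  k=1: C(33,1)·0.078^1·0.922^32 = 0.191425
  k=2: C(33,2)·0.078^2·0.922^31 = 0.259109
1 − 0.519101 = 0.480899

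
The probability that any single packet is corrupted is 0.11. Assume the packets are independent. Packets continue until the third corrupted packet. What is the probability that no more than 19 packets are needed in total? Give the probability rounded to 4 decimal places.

0.3488

Finishing within 19 packets ⇔ at least 3 successes in the first 19. With X ~ Binomial(19, 0.11), P(Y ≤ 19) = 1 − P(X ≤ 2).
  k=0: C(19,0)·0.11^0·0.89^19 = 0.109247
  k=1: C(19,1)·0.11^1·0.89^18 = 0.256547
  k=2: C(19,2)·0.11^2·0.89^17 = 0.285372
1 − 0.651166 = 0.348834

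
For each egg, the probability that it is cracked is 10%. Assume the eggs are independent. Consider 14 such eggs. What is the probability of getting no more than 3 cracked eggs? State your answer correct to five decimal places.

0.95587

X ~ Binomial(14, 0.10); P(X ≤ 3) = Σ C(14,k) p^k (1−p)^(14−k) over k:
  k=0: C(14,0)·0.10^0·0.90^14 = 0.2287679
  k=1: C(14,1)·0.10^1·0.90^13 = 0.3558612
  k=2: C(14,2)·0.10^2·0.90^12 = 0.2570109
  k=3: C(14,3)·0.10^3·0.90^11 = 0.1142271
Total = 0.9558671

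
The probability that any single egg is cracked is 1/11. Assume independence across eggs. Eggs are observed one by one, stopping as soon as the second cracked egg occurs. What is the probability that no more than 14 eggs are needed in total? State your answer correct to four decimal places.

Finishing within 14 eggs ⇔ at least 2 successes in the first 14. With X ~ Binomial(14, 0.090909), P(Y ≤ 14) = 1 − P(X ≤ 1).
  k=0: C(14,0)·0.090909^0·0.909091^14 = 0.263331
  k=1: C(14,1)·0.090909^1·0.909091^13 = 0.368664
1 − 0.631995 = 0.368005

0.3680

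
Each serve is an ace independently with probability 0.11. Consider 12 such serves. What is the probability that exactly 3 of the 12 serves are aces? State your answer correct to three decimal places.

0.103

X ~ Binomial(n=12, p=0.11).
P(X=3) = C(12,3) · p^3 · (1−p)^9
= 220 · 0.001331 · 0.35036 = 0.10259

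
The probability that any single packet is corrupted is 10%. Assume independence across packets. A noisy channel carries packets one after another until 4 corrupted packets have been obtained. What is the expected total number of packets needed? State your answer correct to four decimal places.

40.0000

Y = total packets until the fourth success; negative binomial with r=4, p=0.10.
E[Y] = r / p = 4 / 0.10 = 40.000000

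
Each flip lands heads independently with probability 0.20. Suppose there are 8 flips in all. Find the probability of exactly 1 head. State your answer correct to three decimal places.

X ~ Binomial(n=8, p=0.20).
P(X=1) = C(8,1) · p^1 · (1−p)^7
= 8 · 0.2 · 0.20972 = 0.33554

0.336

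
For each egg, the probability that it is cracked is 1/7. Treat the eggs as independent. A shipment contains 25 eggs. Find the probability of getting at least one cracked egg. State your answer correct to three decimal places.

P(at least one) = 1 − P(none) = 1 − (1 − 0.142857)^25
= 1 − 0.02120 = 0.97880

0.979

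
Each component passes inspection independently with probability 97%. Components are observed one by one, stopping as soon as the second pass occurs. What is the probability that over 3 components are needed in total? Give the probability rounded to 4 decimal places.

0.0026

Needing more than 3 components ⇔ fewer than 2 successes in the first 3. With X ~ Binomial(3, 0.97), P(Y > 3) = P(X ≤ 1).
  k=0: C(3,0)·0.97^0·0.03^3 = 0.000027
  k=1: C(3,1)·0.97^1·0.03^2 = 0.002619
P(X ≤ 1) = 0.002646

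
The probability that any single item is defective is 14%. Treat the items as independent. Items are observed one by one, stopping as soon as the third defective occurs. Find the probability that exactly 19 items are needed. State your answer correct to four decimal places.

0.0376

Y = trial on which the third success occurs; negative binomial, r=3, p=0.14.
P(Y=19) = C(18,2) · p^3 · (1−p)^16
= 153 · 0.002744 · 0.089531 = 0.037588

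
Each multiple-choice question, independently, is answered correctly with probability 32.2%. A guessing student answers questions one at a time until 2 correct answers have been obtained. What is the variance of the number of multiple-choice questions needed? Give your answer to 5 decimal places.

13.07820

Y = total multiple-choice questions until the second success; negative binomial with r=2, p=0.322.
Var(Y) = r(1−p)/p² = 2·0.678 / 0.322² = 13.0781991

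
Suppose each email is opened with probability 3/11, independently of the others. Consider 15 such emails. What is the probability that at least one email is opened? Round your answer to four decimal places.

0.9916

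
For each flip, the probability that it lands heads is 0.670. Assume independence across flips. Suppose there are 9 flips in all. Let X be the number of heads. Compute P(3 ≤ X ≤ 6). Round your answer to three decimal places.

0.607

X ~ Binomial(9, 0.67); P(3 ≤ X ≤ 6) = Σ C(9,k) p^k (1−p)^(9−k) over k:
  k=3: C(9,3)·0.67^3·0.33^6 = 0.03263
  k=4: C(9,4)·0.67^4·0.33^5 = 0.09937
  k=5: C(9,5)·0.67^5·0.33^4 = 0.20174
  k=6: C(9,6)·0.67^6·0.33^3 = 0.27307
Total = 0.60681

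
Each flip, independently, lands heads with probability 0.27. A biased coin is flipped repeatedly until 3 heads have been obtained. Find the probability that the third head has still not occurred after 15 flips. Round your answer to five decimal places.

Needing more than 15 flips ⇔ fewer than 3 successes in the first 15. With X ~ Binomial(15, 0.27), P(Y > 15) = P(X ≤ 2).
  k=0: C(15,0)·0.27^0·0.73^15 = 0.0089093
  k=1: C(15,1)·0.27^1·0.73^14 = 0.0494282
  k=2: C(15,2)·0.27^2·0.73^13 = 0.1279717
P(X ≤ 2) = 0.1863092

0.18631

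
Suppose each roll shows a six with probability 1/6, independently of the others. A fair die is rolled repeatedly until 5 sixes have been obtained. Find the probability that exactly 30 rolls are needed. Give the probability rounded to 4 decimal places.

Y = trial on which the fifth success occurs; negative binomial, r=5, p=0.166667.
P(Y=30) = C(29,4) · p^5 · (1−p)^25
= 23751 · 0.0001286 · 0.010483 = 0.032018

0.0320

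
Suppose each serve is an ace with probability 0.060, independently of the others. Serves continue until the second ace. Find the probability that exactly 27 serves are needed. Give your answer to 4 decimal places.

Y = trial on which the second success occurs; negative binomial, r=2, p=0.06.
P(Y=27) = C(26,1) · p^2 · (1−p)^25
= 26 · 0.0036 · 0.21291 = 0.019928

0.0199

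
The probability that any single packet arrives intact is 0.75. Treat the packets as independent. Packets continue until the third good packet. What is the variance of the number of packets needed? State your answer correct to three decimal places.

Y = total packets until the third success; negative binomial with r=3, p=0.75.
Var(Y) = r(1−p)/p² = 3·0.25 / 0.75² = 1.33333

1.333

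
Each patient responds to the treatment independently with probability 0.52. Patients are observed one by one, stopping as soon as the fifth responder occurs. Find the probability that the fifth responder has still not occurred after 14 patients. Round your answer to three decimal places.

Needing more than 14 patients ⇔ fewer than 5 successes in the first 14. With X ~ Binomial(14, 0.52), P(Y > 14) = P(X ≤ 4).
  k=0: C(14,0)·0.52^0·0.48^14 = 0.00003
  k=1: C(14,1)·0.52^1·0.48^13 = 0.00052
  k=2: C(14,2)·0.52^2·0.48^12 = 0.00368
  k=3: C(14,3)·0.52^3·0.48^11 = 0.01595
  k=4: C(14,4)·0.52^4·0.48^10 = 0.04752
P(X ≤ 4) = 0.06771

0.068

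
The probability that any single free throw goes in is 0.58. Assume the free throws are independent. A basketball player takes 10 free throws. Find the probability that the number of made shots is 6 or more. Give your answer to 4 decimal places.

X ~ Binomial(10, 0.58); P(X ≥ 6) = Σ C(10,k) p^k (1−p)^(10−k) over k:
  k=6: C(10,6)·0.58^6·0.42^4 = 0.248762
  k=7: C(10,7)·0.58^7·0.42^3 = 0.196302
  k=8: C(10,8)·0.58^8·0.42^2 = 0.101656
  k=9: C(10,9)·0.58^9·0.42^1 = 0.031196
  k=10: C(10,10)·0.58^10·0.42^0 = 0.004308
Total = 0.582225

0.5822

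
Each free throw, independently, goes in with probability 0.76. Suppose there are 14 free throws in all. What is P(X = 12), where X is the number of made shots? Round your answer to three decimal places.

X ~ Binomial(n=14, p=0.76).
P(X=12) = C(14,12) · p^12 · (1−p)^2
= 91 · 0.037133 · 0.0576 = 0.19464

0.195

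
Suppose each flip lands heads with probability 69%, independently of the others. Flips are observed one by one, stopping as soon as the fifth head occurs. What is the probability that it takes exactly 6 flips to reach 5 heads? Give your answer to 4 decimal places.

0.2424

Y = trial on which the fifth success occurs; negative binomial, r=5, p=0.69.
P(Y=6) = C(5,4) · p^5 · (1−p)^1
= 5 · 0.1564 · 0.31 = 0.242425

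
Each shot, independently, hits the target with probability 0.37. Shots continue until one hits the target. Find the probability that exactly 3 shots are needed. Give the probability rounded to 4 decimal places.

0.1469

Geometric (trials to first success), p = 0.37.
P(Y = 3) = (1−p)^2 · p = 0.3969 · 0.37 = 0.146853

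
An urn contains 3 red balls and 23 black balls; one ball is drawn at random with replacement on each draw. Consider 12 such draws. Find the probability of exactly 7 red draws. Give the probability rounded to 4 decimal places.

0.0001

X ~ Binomial(n=12, p=0.115385).
P(X=7) = C(12,7) · p^7 · (1−p)^5
= 792 · 2.7229e-07 · 0.54172 = 0.000117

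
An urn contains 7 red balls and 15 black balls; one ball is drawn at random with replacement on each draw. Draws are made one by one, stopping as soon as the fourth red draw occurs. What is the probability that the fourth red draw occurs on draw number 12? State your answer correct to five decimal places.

0.07898

Y = trial on which the fourth success occurs; negative binomial, r=4, p=0.318182.
P(Y=12) = C(11,3) · p^4 · (1−p)^8
= 165 · 0.010249 · 0.046703 = 0.0789831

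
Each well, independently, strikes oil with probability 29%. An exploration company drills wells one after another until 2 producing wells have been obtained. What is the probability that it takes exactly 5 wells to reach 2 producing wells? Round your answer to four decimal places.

0.1204

Y = trial on which the second success occurs; negative binomial, r=2, p=0.29.
P(Y=5) = C(4,1) · p^2 · (1−p)^3
= 4 · 0.0841 · 0.35791 = 0.120401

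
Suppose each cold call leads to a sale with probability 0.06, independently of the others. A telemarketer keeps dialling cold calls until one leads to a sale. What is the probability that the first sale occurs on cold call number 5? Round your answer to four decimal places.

0.0468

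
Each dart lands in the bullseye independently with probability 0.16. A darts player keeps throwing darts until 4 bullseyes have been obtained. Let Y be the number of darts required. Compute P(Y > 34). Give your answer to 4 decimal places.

0.1843

Needing more than 34 darts ⇔ fewer than 4 successes in the first 34. With X ~ Binomial(34, 0.16), P(Y > 34) = P(X ≤ 3).
  k=0: C(34,0)·0.16^0·0.84^34 = 0.002664
  k=1: C(34,1)·0.16^1·0.84^33 = 0.017251
  k=2: C(34,2)·0.16^2·0.84^32 = 0.054218
  k=3: C(34,3)·0.16^3·0.84^31 = 0.110156
P(X ≤ 3) = 0.184289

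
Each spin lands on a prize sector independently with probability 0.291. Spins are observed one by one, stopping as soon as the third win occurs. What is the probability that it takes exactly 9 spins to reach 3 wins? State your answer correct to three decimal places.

0.088

Y = trial on which the third success occurs; negative binomial, r=3, p=0.291.
P(Y=9) = C(8,2) · p^3 · (1−p)^6
= 28 · 0.024642 · 0.12702 = 0.08764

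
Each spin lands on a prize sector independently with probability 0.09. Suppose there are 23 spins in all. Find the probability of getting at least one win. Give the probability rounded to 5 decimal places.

P(at least one) = 1 − P(none) = 1 − (1 − 0.09)^23
= 1 − 0.1142752 = 0.8857248

0.88572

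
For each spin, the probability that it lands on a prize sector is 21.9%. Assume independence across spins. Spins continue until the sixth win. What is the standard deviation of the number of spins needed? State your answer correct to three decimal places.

9.885

Y = total spins until the sixth success; negative binomial with r=6, p=0.219.
SD(Y) = √[r(1−p)/p²] = √(97.70438) = 9.88455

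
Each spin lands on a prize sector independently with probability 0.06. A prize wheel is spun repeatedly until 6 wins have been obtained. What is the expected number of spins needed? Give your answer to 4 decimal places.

Y = total spins until the sixth success; negative binomial with r=6, p=0.06.
E[Y] = r / p = 6 / 0.06 = 100.000000

100.0000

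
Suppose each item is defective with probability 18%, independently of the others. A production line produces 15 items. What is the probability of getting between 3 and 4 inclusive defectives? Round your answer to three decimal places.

0.407

X ~ Binomial(15, 0.18); P(3 ≤ X ≤ 4) = Σ C(15,k) p^k (1−p)^(15−k) over k:
  k=3: C(15,3)·0.18^3·0.82^12 = 0.24524
  k=4: C(15,4)·0.18^4·0.82^11 = 0.16150
Total = 0.40674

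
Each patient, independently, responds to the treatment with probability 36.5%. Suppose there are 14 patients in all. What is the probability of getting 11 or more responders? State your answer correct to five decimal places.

X ~ Binomial(14, 0.365); P(X ≥ 11) = Σ C(14,k) p^k (1−p)^(14−k) over k:
  k=11: C(14,11)·0.365^11·0.635^3 = 0.0014277
  k=12: C(14,12)·0.365^12·0.635^2 = 0.0002052
  k=13: C(14,13)·0.365^13·0.635^1 = 0.0000181
  k=14: C(14,14)·0.365^14·0.635^0 = 0.0000007
Total = 0.0016518

0.00165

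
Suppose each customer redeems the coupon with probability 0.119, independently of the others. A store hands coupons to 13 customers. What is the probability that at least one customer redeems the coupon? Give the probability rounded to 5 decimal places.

0.80739

P(at least one) = 1 − P(none) = 1 − (1 − 0.119)^13
= 1 − 0.1926135 = 0.8073865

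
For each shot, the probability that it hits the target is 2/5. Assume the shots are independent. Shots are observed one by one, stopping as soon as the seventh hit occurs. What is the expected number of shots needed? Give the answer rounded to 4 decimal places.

Y = total shots until the seventh success; negative binomial with r=7, p=0.40.
E[Y] = r / p = 7 / 0.40 = 17.500000

17.5000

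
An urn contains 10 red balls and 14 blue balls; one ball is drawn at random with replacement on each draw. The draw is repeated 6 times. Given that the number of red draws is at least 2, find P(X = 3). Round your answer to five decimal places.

X ~ Binomial(6, 0.416667). Want P(X=3 | X≥2) = P(X=3) / P(X≥2).
P(X=3) = C(6,3)·0.416667^3·0.583333^3 = 0.2871750
P(X≥2) = 1 − 0.0394004 − 0.1688589 = 0.7917407
Ratio = 0.2871750 / 0.7917407 = 0.3627135

0.36271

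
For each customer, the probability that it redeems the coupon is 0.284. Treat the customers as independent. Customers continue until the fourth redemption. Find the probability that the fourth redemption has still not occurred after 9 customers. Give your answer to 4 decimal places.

0.7654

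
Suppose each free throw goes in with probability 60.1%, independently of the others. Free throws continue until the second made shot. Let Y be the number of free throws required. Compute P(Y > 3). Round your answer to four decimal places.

0.3506

Needing more than 3 free throws ⇔ fewer than 2 successes in the first 3. With X ~ Binomial(3, 0.601), P(Y > 3) = P(X ≤ 1).
  k=0: C(3,0)·0.601^0·0.399^3 = 0.063521
  k=1: C(3,1)·0.601^1·0.399^2 = 0.287039
P(X ≤ 1) = 0.350561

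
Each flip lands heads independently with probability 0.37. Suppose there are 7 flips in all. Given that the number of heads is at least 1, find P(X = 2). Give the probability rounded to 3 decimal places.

0.297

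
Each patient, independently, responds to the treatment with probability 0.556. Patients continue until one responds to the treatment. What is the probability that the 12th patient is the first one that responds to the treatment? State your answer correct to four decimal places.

0.0001

Geometric (trials to first success), p = 0.556.
P(Y = 12) = (1−p)^11 · p = 0.00013219 · 0.556 = 0.000074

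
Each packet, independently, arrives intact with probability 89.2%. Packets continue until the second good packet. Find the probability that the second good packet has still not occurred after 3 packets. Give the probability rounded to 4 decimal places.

Needing more than 3 packets ⇔ fewer than 2 successes in the first 3. With X ~ Binomial(3, 0.892), P(Y > 3) = P(X ≤ 1).
  k=0: C(3,0)·0.892^0·0.108^3 = 0.001260
  k=1: C(3,1)·0.892^1·0.108^2 = 0.031213
P(X ≤ 1) = 0.032473

0.0325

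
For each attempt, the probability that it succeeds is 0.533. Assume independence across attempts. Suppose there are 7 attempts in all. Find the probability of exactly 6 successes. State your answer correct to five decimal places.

X ~ Binomial(n=7, p=0.533).
P(X=6) = C(7,6) · p^6 · (1−p)^1
= 7 · 0.022928 · 0.467 = 0.0749511

0.07495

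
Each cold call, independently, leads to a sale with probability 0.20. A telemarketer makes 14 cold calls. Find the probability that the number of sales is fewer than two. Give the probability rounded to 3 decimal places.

0.198

X ~ Binomial(14, 0.20); P(X ≤ 1) = Σ C(14,k) p^k (1−p)^(14−k) over k:
  k=0: C(14,0)·0.20^0·0.80^14 = 0.04398
  k=1: C(14,1)·0.20^1·0.80^13 = 0.15393
Total = 0.19791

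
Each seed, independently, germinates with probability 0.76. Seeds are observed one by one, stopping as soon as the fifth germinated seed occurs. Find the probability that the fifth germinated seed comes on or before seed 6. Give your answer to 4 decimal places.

Finishing within 6 seeds ⇔ at least 5 successes in the first 6. With X ~ Binomial(6, 0.76), P(Y ≤ 6) = 1 − P(X ≤ 4).
  k=0: C(6,0)·0.76^0·0.24^6 = 0.000191
  k=1: C(6,1)·0.76^1·0.24^5 = 0.003631
  k=2: C(6,2)·0.76^2·0.24^4 = 0.028745
  k=3: C(6,3)·0.76^3·0.24^3 = 0.121368
  k=4: C(6,4)·0.76^4·0.24^2 = 0.288249
1 − 0.442184 = 0.557816

0.5578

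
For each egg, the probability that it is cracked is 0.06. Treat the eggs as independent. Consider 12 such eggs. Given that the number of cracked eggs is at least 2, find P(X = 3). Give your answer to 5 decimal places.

X ~ Binomial(12, 0.06). Want P(X=3 | X≥2) = P(X=3) / P(X≥2).
P(X=3) = C(12,3)·0.06^3·0.94^9 = 0.0272287
P(X≥2) = 1 − 0.4759203 − 0.3645347 = 0.1595450
Ratio = 0.0272287 / 0.1595450 = 0.1706648

0.17066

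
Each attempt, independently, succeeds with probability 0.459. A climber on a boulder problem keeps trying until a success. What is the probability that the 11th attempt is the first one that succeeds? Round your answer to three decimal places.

Geometric (trials to first success), p = 0.459.
P(Y = 11) = (1−p)^10 · p = 0.0021477 · 0.459 = 0.00099

0.001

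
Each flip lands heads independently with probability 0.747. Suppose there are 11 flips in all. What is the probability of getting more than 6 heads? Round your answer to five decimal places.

0.88050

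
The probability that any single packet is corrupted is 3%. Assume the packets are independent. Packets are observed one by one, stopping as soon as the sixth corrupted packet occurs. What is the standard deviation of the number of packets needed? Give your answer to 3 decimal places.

80.416

Y = total packets until the sixth success; negative binomial with r=6, p=0.03.
SD(Y) = √[r(1−p)/p²] = √(6466.66667) = 80.41559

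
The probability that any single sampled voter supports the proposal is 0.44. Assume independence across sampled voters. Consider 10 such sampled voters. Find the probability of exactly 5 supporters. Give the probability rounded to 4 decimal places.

X ~ Binomial(n=10, p=0.44).
P(X=5) = C(10,5) · p^5 · (1−p)^5
= 252 · 0.016492 · 0.055073 = 0.228878

0.2289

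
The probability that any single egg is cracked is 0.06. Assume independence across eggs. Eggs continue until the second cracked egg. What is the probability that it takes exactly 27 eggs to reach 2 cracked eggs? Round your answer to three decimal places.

0.020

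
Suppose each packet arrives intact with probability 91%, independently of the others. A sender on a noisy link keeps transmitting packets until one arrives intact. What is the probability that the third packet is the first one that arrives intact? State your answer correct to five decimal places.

Geometric (trials to first success), p = 0.91.
P(Y = 3) = (1−p)^2 · p = 0.0081 · 0.91 = 0.0073710

0.00737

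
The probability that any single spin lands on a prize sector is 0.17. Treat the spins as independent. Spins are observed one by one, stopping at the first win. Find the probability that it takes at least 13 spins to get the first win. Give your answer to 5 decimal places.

Y = number of spins to the first success; geometric, p = 0.17.
P(Y > 12) = P(first 12 all fail) = (1−p)^12 = 0.1068900

0.10689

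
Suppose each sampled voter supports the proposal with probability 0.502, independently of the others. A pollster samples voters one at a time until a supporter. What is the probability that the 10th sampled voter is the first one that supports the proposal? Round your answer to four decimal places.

0.0009

Geometric (trials to first success), p = 0.502.
P(Y = 10) = (1−p)^9 · p = 0.0018839 · 0.502 = 0.000946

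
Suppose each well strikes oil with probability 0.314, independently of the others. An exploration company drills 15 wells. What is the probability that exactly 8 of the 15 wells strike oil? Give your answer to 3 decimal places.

0.043

X ~ Binomial(n=15, p=0.314).
P(X=8) = C(15,8) · p^8 · (1−p)^7
= 6435 · 9.4501e-05 · 0.071494 = 0.04348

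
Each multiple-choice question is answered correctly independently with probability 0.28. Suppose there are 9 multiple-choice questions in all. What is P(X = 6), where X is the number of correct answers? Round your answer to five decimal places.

0.01511

X ~ Binomial(n=9, p=0.28).
P(X=6) = C(9,6) · p^6 · (1−p)^3
= 84 · 0.00048189 · 0.37325 = 0.0151086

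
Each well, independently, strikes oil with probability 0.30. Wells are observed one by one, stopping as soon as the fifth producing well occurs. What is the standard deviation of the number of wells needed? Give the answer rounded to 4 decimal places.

Y = total wells until the fifth success; negative binomial with r=5, p=0.30.
SD(Y) = √[r(1−p)/p²] = √(38.888889) = 6.236096

6.2361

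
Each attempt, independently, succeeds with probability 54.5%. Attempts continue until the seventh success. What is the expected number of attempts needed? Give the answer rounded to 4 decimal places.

12.8440

Y = total attempts until the seventh success; negative binomial with r=7, p=0.545.
E[Y] = r / p = 7 / 0.545 = 12.844037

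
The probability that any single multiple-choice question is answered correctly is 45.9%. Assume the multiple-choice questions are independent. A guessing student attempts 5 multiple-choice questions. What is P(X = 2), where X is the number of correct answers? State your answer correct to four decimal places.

0.3336

X ~ Binomial(n=5, p=0.459).
P(X=2) = C(5,2) · p^2 · (1−p)^3
= 10 · 0.21068 · 0.15834 = 0.333593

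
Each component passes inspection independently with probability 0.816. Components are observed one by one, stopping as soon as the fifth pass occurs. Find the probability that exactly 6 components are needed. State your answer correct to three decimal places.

Y = trial on which the fifth success occurs; negative binomial, r=5, p=0.816.
P(Y=6) = C(5,4) · p^5 · (1−p)^1
= 5 · 0.36179 · 0.184 = 0.33284

0.333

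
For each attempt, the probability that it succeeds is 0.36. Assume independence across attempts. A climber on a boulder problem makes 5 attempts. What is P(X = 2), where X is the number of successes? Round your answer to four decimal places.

0.3397

X ~ Binomial(n=5, p=0.36).
P(X=2) = C(5,2) · p^2 · (1−p)^3
= 10 · 0.1296 · 0.26214 = 0.339739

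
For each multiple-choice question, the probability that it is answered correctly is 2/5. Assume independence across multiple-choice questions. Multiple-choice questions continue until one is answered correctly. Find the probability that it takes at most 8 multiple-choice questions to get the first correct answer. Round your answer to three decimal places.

Y = number of multiple-choice questions to the first success; geometric, p = 0.40.
P(Y ≤ 8) = 1 − (1−p)^8 = 1 − 0.01680 = 0.98320

0.983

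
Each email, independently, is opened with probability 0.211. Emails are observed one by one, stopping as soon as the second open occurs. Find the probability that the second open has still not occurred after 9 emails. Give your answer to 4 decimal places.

Needing more than 9 emails ⇔ fewer than 2 successes in the first 9. With X ~ Binomial(9, 0.211), P(Y > 9) = P(X ≤ 1).
  k=0: C(9,0)·0.211^0·0.789^9 = 0.118493
  k=1: C(9,1)·0.211^1·0.789^8 = 0.285194
P(X ≤ 1) = 0.403687

0.4037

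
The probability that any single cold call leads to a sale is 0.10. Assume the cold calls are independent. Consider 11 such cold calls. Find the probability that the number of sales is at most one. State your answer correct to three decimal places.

0.697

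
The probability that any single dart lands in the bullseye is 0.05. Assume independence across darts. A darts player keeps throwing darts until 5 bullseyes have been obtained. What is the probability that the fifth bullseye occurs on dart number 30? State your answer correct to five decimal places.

Y = trial on which the fifth success occurs; negative binomial, r=5, p=0.05.
P(Y=30) = C(29,4) · p^5 · (1−p)^25
= 23751 · 3.125e-07 · 0.27739 = 0.0020588

0.00206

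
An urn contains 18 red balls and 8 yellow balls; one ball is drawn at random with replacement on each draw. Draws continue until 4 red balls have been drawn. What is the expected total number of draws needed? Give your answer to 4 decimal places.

5.7778

Y = total draws until the fourth success; negative binomial with r=4, p=0.692308.
E[Y] = r / p = 4 / 0.692308 = 5.777778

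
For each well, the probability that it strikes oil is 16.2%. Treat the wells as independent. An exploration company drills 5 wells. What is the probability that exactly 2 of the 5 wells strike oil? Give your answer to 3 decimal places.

X ~ Binomial(n=5, p=0.162).
P(X=2) = C(5,2) · p^2 · (1−p)^3
= 10 · 0.026244 · 0.58848 = 0.15444

0.154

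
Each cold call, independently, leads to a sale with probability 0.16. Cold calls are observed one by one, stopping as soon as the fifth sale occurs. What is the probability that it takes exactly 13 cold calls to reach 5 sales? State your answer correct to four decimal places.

0.0129

Y = trial on which the fifth success occurs; negative binomial, r=5, p=0.16.
P(Y=13) = C(12,4) · p^5 · (1−p)^8
= 495 · 0.00010486 · 0.24788 = 0.012866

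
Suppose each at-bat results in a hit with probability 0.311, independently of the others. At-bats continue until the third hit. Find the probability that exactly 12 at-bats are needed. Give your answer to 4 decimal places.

Y = trial on which the third success occurs; negative binomial, r=3, p=0.311.
P(Y=12) = C(11,2) · p^3 · (1−p)^9
= 55 · 0.03008 · 0.034992 = 0.057892

0.0579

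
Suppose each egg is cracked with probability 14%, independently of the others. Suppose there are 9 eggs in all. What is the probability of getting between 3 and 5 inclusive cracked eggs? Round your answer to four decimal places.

0.1197

X ~ Binomial(9, 0.14); P(3 ≤ X ≤ 5) = Σ C(9,k) p^k (1−p)^(9−k) over k:
  k=3: C(9,3)·0.14^3·0.86^6 = 0.093251
  k=4: C(9,4)·0.14^4·0.86^5 = 0.022771
  k=5: C(9,5)·0.14^5·0.86^4 = 0.003707
Total = 0.119729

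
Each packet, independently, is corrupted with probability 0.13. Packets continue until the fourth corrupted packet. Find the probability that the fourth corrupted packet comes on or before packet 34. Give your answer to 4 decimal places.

0.6612

Finishing within 34 packets ⇔ at least 4 successes in the first 34. With X ~ Binomial(34, 0.13), P(Y ≤ 34) = 1 − P(X ≤ 3).
  k=0: C(34,0)·0.13^0·0.87^34 = 0.008783
  k=1: C(34,1)·0.13^1·0.87^33 = 0.044623
  k=2: C(34,2)·0.13^2·0.87^32 = 0.110018
  k=3: C(34,3)·0.13^3·0.87^31 = 0.175355
1 − 0.338780 = 0.661220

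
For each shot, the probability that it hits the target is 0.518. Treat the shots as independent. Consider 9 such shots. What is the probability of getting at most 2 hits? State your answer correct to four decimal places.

X ~ Binomial(9, 0.518); P(X ≤ 2) = Σ C(9,k) p^k (1−p)^(9−k) over k:
  k=0: C(9,0)·0.518^0·0.482^9 = 0.001404
  k=1: C(9,1)·0.518^1·0.482^8 = 0.013582
  k=2: C(9,2)·0.518^2·0.482^7 = 0.058384
Total = 0.073369

0.0734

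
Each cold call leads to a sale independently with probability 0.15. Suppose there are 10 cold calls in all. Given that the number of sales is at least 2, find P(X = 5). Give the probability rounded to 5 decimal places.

X ~ Binomial(10, 0.15). Want P(X=5 | X≥2) = P(X=5) / P(X≥2).
P(X=5) = C(10,5)·0.15^5·0.85^5 = 0.0084909
P(X≥2) = 1 − 0.1968744 − 0.3474254 = 0.4557002
Ratio = 0.0084909 / 0.4557002 = 0.0186325

0.01863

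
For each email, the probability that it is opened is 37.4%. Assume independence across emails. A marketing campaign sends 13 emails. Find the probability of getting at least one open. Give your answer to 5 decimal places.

0.99773

P(at least one) = 1 − P(none) = 1 − (1 − 0.374)^13
= 1 − 0.0022671 = 0.9977329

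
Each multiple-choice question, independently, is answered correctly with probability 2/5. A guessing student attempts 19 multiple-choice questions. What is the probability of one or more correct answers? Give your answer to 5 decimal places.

P(at least one) = 1 − P(none) = 1 − (1 − 0.40)^19
= 1 − 0.0000609 = 0.9999391

0.99994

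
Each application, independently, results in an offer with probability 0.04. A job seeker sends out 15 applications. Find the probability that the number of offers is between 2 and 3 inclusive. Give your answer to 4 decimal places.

X ~ Binomial(15, 0.04); P(2 ≤ X ≤ 3) = Σ C(15,k) p^k (1−p)^(15−k) over k:
  k=2: C(15,2)·0.04^2·0.96^13 = 0.098818
  k=3: C(15,3)·0.04^3·0.96^12 = 0.017842
Total = 0.116660

0.1167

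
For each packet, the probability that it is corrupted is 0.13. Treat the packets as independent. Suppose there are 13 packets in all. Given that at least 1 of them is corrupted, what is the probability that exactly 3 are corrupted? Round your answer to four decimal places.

0.1866

X ~ Binomial(13, 0.13). Want P(X=3 | X≥1) = P(X=3) / P(X≥1).
P(X=3) = C(13,3)·0.13^3·0.87^10 = 0.156095
P(X≥1) = 1 − 0.163588 = 0.836412
Ratio = 0.156095 / 0.836412 = 0.186624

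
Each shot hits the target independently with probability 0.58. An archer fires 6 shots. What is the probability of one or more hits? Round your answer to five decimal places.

P(at least one) = 1 − P(none) = 1 − (1 − 0.58)^6
= 1 − 0.0054890 = 0.9945110

0.99451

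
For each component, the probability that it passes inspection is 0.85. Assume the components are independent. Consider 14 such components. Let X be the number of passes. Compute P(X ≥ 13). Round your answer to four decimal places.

0.3567

X ~ Binomial(14, 0.85); P(X ≥ 13) = Σ C(14,k) p^k (1−p)^(14−k) over k:
  k=13: C(14,13)·0.85^13·0.15^1 = 0.253902
  k=14: C(14,14)·0.85^14·0.15^0 = 0.102770
Total = 0.356671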